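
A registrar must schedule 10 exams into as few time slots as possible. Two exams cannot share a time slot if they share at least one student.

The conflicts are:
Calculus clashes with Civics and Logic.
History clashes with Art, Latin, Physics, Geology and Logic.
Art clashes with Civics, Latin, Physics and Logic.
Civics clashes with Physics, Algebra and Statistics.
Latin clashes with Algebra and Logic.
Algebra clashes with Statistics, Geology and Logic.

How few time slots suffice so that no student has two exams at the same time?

History, Art, Latin, Logic pairwise conflict, so at least 4 time slots are needed.
A valid assignment using 4 time slots: Calculus=1, History=3, Art=1, Civics=2, Latin=4, Physics=4, Algebra=1, Statistics=3, Geology=2, Logic=2. No two conflicting exams share a time slot.

4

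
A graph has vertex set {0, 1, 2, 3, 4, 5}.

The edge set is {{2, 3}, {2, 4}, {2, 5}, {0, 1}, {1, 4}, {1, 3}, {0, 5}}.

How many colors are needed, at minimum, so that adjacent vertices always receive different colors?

The cycle 5-2-3-1-0-5 has odd length 5, so it cannot be 2-colored; at least 3 colors are needed.
3 colors suffice: 0=green, 1=red, 2=red, 3=blue, 4=blue, 5=blue. Every edge joins two different colors.

3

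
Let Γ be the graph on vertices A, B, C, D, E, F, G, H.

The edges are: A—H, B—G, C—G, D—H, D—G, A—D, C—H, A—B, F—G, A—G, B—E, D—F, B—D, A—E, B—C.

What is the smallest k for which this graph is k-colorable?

4

A, B, D, G are pairwise adjacent (a clique of size 4), so at least 4 colors are needed.
A valid assignment using 4 colors: A=2, B=3, C=2, D=4, E=1, F=2, G=1, H=1. Every edge joins two different colors.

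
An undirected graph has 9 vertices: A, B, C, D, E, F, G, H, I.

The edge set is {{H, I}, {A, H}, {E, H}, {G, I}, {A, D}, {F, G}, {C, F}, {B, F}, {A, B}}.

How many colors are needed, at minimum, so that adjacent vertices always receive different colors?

2

G and I are adjacent, so at least 2 colors are needed.
One proper 2-coloring: A=red, B=blue, C=blue, D=blue, E=red, F=red, G=blue, H=blue, I=red. No two adjacent vertices share a color.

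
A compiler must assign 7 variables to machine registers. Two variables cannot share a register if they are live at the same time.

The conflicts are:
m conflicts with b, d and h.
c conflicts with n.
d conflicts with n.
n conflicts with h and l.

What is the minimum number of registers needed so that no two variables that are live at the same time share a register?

c and n conflict, so at least 2 registers are needed.
A valid assignment using 2 registers: m=1, b=2, c=2, d=2, n=1, h=2, l=2. Every pair that conflicts lands in different registers.

2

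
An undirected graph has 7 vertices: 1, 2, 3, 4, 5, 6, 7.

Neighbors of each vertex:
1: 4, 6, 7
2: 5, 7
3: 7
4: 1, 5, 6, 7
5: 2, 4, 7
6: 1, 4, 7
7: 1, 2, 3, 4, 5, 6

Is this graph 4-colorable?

Yes

The chromatic number is 4. 1, 4, 6, 7 are mutually adjacent (a clique of size 4), so at least 4 colors are needed.
4 colors suffice: 1=d, 2=b, 3=b, 4=b, 5=c, 6=c, 7=a.
That is already a proper 4-coloring.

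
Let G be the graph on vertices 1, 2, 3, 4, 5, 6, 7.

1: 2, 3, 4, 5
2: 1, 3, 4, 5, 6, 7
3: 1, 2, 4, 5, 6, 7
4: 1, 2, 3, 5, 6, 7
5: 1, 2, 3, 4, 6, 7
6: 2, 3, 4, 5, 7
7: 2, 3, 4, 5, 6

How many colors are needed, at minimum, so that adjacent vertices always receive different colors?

6

2, 3, 4, 5, 6, 7 are pairwise adjacent (a clique of size 6), so at least 6 colors are needed.
A valid assignment using 6 colors: 1=e, 2=b, 3=c, 4=a, 5=d, 6=e, 7=f. Each edge has distinct colors on its endpoints.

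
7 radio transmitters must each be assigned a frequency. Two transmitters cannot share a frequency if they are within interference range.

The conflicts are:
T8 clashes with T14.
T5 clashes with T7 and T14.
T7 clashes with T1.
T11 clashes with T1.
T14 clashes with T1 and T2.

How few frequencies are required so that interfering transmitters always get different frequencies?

2

T5 and T14 conflict, so at least 2 frequencies are needed.
2 frequencies suffice: T8=2, T5=2, T7=1, T11=1, T14=1, T1=2, T2=2. Every pair that conflicts lands in different frequencies.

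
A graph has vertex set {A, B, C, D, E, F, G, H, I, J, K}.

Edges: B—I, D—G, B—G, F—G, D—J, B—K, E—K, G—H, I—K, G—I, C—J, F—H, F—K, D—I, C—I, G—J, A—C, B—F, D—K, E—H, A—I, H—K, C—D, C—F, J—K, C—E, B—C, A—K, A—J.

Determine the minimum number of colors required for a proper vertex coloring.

E, H, K are pairwise adjacent, so at least 3 colors are needed.
3 colors suffice: color red → {C, G, K}; color blue → {E, F, I, J}; color green → {A, B, D, H}. Every edge joins two different colors.

3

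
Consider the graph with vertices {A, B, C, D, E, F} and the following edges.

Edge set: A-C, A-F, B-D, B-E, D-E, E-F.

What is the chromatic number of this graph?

3

B, D, E are mutually adjacent, so at least 3 colors are needed.
One proper 3-coloring: A=1, B=3, C=2, D=2, E=1, F=2. Every edge joins two different colors.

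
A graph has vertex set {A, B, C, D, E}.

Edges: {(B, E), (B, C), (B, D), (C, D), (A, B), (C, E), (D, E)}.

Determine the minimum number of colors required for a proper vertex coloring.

4

B, C, D, E are mutually adjacent (a clique of size 4), so at least 4 colors are needed.
One proper 4-coloring: A=2, B=1, C=4, D=2, E=3. Each edge has distinct colors on its endpoints.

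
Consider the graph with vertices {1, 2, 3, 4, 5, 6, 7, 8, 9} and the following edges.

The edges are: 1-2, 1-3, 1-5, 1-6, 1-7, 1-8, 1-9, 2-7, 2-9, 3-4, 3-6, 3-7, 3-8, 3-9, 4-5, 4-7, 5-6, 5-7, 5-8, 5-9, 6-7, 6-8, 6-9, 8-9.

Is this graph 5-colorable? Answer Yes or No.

The chromatic number is 5. 1, 5, 6, 8, 9 form a clique, so at least 5 colors are needed.
5 colors suffice: color a → {1, 4}; color b → {7, 9}; color c → {2, 6}; color d → {3, 5}; color e → {8}.
That is already a proper 5-coloring.

Yes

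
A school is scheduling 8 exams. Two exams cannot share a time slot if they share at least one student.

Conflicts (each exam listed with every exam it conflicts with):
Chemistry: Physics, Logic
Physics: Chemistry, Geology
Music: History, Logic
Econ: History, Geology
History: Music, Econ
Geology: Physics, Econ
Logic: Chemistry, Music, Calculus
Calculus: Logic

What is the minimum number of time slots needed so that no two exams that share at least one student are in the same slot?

3

The cycle History-Music-Logic-Chemistry-Physics-Geology-Econ-History has odd length 7, so it cannot be 2-colored; at least 3 time slots are needed.
3 time slots suffice: Chemistry=2, Physics=3, Music=2, Econ=2, History=1, Geology=1, Logic=1, Calculus=2. No two conflicting exams share a time slot.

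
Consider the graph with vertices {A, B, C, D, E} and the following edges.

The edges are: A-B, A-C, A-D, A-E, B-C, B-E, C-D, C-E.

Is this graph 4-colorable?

The chromatic number is 4. A, B, C, E are mutually adjacent (a clique of size 4), so at least 4 colors are needed.
4 colors suffice: color red → {C}; color blue → {A}; color green → {D, E}; color yellow → {B}.
That is already a proper 4-coloring.

Yes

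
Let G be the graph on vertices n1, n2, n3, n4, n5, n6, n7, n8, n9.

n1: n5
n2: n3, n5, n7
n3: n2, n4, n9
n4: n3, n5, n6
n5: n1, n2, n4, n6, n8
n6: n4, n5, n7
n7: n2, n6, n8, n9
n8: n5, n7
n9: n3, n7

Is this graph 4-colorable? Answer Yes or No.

Yes

The chromatic number is 3. n4, n5, n6 form a triangle, so at least 3 colors are needed.
3 colors suffice: n1=B, n2=B, n3=R, n4=B, n5=R, n6=G, n7=R, n8=B, n9=B.
Since 4 ≥ 3, a proper 4-coloring certainly exists.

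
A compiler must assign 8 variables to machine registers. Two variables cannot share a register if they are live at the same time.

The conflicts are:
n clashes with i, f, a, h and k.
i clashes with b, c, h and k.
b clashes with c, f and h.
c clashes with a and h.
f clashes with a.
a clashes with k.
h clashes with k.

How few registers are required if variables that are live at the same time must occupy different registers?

4

i, b, c, h are mutually in conflict, so at least 4 registers are needed.
4 registers suffice: register 1 → {n, b}; register 2 → {a, h}; register 3 → {i, f}; register 4 → {c, k}. Every pair that conflicts lands in different registers.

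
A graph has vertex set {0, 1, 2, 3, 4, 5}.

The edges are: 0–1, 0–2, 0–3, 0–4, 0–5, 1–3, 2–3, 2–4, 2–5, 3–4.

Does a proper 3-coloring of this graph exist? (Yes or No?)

0, 2, 3, 4 are mutually adjacent (a clique of size 4), so at least 4 colors are needed.
So 3 colors are not enough.

No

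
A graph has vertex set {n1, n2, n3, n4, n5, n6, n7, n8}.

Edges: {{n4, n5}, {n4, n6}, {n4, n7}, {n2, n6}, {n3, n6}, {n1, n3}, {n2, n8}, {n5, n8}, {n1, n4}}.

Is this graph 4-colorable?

The chromatic number is 3. The cycle n2-n8-n5-n4-n6-n2 has odd length 5, so it cannot be 2-colored; at least 3 colors are needed.
A valid assignment using 3 colors: n1=B, n2=G, n3=R, n4=R, n5=B, n6=B, n7=B, n8=R.
Since 4 ≥ 3, a proper 4-coloring certainly exists.

Yes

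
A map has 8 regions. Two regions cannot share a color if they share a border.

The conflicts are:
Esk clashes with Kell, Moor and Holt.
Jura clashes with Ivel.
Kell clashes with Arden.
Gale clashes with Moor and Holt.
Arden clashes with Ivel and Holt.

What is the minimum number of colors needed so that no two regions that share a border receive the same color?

Arden and Holt conflict, so at least 2 colors are needed.
2 colors suffice: color 1 → {Kell, Moor, Ivel, Holt}; color 2 → {Esk, Jura, Gale, Arden}. No two conflicting regions share a color.

2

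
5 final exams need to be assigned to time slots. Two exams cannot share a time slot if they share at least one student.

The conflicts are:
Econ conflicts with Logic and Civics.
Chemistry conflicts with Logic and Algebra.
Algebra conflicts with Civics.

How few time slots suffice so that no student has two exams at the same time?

3

The cycle Civics-Econ-Logic-Chemistry-Algebra-Civics has odd length 5, so it cannot be 2-colored; at least 3 time slots are needed.
3 time slots suffice: time slot 1 → {Logic, Algebra}; time slot 2 → {Econ, Chemistry}; time slot 3 → {Civics}. Each listed conflict is separated.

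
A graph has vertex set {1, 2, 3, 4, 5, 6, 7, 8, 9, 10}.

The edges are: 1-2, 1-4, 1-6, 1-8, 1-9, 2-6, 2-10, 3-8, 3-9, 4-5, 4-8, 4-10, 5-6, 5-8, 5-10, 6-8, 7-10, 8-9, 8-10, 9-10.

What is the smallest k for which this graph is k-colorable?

4, 5, 8, 10 form a clique, so at least 4 colors are needed.
One proper 4-coloring: 1=b, 2=a, 3=b, 4=d, 5=c, 6=d, 7=a, 8=a, 9=c, 10=b. Every edge joins two different colors.

4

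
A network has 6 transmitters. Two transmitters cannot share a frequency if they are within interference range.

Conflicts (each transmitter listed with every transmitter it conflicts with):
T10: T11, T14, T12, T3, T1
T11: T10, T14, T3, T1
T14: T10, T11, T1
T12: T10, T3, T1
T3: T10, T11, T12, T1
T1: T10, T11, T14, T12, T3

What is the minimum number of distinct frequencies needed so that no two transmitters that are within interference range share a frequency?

T10, T11, T3, T1 are mutually in conflict, so at least 4 frequencies are needed.
4 frequencies suffice: frequency 1 → {T1}; frequency 2 → {T10}; frequency 3 → {T11, T12}; frequency 4 → {T14, T3}. No two conflicting transmitters share a frequency.

4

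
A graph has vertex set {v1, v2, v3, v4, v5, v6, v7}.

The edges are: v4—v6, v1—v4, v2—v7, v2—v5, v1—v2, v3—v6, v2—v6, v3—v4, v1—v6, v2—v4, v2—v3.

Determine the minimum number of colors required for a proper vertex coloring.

4

v1, v2, v4, v6 are pairwise adjacent (a clique of size 4), so at least 4 colors are needed.
A valid assignment using 4 colors: v1=Y, v2=R, v3=Y, v4=G, v5=B, v6=B, v7=B. Every edge joins two different colors.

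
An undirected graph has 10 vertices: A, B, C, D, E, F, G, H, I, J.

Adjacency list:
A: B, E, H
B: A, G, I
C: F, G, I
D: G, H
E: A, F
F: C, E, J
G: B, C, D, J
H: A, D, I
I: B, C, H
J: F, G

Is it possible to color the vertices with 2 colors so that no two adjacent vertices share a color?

No

The cycle I-H-D-G-C-I has odd length 5, so it cannot be 2-colored; at least 3 colors are needed.
So 2 colors are not enough.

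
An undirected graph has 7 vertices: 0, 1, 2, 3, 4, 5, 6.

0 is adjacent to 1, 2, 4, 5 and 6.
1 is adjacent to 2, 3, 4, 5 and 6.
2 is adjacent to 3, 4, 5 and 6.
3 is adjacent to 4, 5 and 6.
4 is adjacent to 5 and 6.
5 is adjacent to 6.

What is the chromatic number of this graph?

0, 1, 2, 4, 5, 6 are mutually adjacent (a clique of size 6), so at least 6 colors are needed.
6 colors suffice: color red → {5}; color blue → {6}; color green → {1}; color yellow → {2}; color purple → {4}; color orange → {0, 3}. Every edge joins two different colors.

6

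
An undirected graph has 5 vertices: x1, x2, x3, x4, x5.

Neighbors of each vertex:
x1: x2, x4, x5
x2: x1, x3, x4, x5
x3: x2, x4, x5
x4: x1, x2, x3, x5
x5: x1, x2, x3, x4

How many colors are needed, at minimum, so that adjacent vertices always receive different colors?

4

x1, x2, x4, x5 are pairwise adjacent (a clique of size 4), so at least 4 colors are needed.
One proper 4-coloring: x1=4, x2=2, x3=4, x4=3, x5=1. Every edge joins two different colors.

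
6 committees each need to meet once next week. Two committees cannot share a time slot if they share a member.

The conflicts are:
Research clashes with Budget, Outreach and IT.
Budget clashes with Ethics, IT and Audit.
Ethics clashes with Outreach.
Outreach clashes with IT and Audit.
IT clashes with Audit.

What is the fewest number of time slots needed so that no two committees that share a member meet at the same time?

Outreach, IT, Audit are mutually in conflict, so at least 3 time slots are needed.
3 time slots suffice: time slot 1 → {Budget, Outreach}; time slot 2 → {Ethics, IT}; time slot 3 → {Research, Audit}. No two conflicting committees share a time slot.

3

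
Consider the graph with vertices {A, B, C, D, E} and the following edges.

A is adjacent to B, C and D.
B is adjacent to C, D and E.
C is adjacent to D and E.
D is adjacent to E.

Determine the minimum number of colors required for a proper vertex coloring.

4

A, B, C, D are pairwise adjacent (a clique of size 4), so at least 4 colors are needed.
4 colors suffice: color red → {C}; color blue → {D}; color green → {B}; color yellow → {A, E}. Every edge joins two different colors.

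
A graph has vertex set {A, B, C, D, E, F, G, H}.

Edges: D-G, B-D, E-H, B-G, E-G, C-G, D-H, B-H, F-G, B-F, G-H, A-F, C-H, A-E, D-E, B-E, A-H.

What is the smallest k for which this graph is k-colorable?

5

B, D, E, G, H are pairwise adjacent (a clique of size 5), so at least 5 colors are needed.
A valid assignment using 5 colors: A=red, B=yellow, C=green, D=purple, E=green, F=blue, G=red, H=blue. Every edge joins two different colors.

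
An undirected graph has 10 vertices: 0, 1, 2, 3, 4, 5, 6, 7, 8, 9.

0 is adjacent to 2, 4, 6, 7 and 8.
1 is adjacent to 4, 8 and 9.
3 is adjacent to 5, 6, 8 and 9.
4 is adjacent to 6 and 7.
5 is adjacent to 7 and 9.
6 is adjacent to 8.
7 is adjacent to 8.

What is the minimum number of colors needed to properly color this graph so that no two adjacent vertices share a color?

0, 4, 7 are mutually adjacent, so at least 3 colors are needed.
One proper 3-coloring: 0=a, 1=a, 2=b, 3=a, 4=b, 5=b, 6=c, 7=c, 8=b, 9=c. Each edge has distinct colors on its endpoints.

3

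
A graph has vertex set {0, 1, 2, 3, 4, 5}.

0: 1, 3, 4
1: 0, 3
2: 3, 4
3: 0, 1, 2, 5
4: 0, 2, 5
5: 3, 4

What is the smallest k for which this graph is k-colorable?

0, 1, 3 form a triangle, so at least 3 colors are needed.
3 colors suffice: color a → {3, 4}; color b → {0, 2, 5}; color c → {1}. Every edge joins two different colors.

3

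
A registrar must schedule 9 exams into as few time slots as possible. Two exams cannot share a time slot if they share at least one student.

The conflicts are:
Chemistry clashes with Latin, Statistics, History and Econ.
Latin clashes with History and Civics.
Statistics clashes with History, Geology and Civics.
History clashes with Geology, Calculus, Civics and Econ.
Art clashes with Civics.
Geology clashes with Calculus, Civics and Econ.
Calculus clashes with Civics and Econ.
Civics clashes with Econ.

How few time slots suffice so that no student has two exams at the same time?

5

History, Geology, Calculus, Civics, Econ all conflict with each other, so at least 5 time slots are needed.
Using 5 time slots: Chemistry=1, Latin=3, Statistics=4, History=2, Art=2, Geology=3, Calculus=5, Civics=1, Econ=4. No two conflicting exams share a time slot.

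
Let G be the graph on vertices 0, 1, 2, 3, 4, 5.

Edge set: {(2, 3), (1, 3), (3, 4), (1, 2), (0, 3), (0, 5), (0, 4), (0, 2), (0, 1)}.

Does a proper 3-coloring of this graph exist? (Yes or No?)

No

0, 1, 2, 3 are mutually adjacent (a clique of size 4), so at least 4 colors are needed.
So 3 colors are not enough.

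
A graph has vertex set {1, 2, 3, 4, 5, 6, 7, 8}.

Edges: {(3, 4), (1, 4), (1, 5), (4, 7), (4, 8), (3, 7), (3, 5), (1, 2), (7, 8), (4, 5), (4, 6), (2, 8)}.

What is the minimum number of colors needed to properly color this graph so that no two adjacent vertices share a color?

4, 7, 8 are pairwise adjacent, so at least 3 colors are needed.
3 colors suffice: color red → {2, 4}; color blue → {1, 3, 6, 8}; color green → {5, 7}. Each edge has distinct colors on its endpoints.

3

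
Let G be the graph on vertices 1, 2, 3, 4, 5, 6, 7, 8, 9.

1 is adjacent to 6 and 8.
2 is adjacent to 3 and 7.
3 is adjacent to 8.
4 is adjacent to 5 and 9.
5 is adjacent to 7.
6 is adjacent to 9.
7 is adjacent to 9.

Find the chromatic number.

The cycle 6-9-7-2-3-8-1-6 has odd length 7, so it cannot be 2-colored; at least 3 colors are needed.
One proper 3-coloring: 1=a, 2=a, 3=b, 4=b, 5=a, 6=b, 7=b, 8=c, 9=a. Every edge joins two different colors.

3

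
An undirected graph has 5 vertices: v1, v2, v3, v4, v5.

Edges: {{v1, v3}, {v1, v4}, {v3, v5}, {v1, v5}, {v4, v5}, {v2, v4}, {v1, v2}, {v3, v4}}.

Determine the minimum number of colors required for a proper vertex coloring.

v1, v3, v4, v5 form a clique, so at least 4 colors are needed.
A valid assignment using 4 colors: v1=B, v2=G, v3=G, v4=R, v5=Y. No two adjacent vertices share a color.

4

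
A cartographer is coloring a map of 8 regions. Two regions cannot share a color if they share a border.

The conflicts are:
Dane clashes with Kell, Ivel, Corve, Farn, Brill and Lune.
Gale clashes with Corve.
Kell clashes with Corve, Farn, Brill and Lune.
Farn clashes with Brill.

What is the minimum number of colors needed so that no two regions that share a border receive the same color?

4

Dane, Kell, Farn, Brill all conflict with each other, so at least 4 colors are needed.
4 colors suffice: color 1 → {Dane, Gale}; color 2 → {Kell, Ivel}; color 3 → {Corve, Farn, Lune}; color 4 → {Brill}. No two conflicting regions share a color.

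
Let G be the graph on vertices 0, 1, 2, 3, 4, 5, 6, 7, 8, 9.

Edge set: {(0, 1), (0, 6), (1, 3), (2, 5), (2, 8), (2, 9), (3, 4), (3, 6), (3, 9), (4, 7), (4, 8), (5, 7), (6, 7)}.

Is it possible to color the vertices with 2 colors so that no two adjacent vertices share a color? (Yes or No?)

The cycle 7-4-8-2-5-7 has odd length 5, so it cannot be 2-colored; at least 3 colors are needed.
So 2 colors are not enough.

No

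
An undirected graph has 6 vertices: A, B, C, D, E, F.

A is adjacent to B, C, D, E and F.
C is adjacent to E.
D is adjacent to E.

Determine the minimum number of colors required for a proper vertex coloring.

A, C, E are pairwise adjacent, so at least 3 colors are needed.
3 colors suffice: A=1, B=2, C=3, D=3, E=2, F=2. Every edge joins two different colors.

3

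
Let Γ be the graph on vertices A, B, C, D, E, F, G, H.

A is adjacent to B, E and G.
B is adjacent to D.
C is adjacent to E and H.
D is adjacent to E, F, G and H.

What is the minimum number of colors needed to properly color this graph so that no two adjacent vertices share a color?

D and F are adjacent, so at least 2 colors are needed.
2 colors suffice: color 1 → {A, C, D}; color 2 → {B, E, F, G, H}. No two adjacent vertices share a color.

2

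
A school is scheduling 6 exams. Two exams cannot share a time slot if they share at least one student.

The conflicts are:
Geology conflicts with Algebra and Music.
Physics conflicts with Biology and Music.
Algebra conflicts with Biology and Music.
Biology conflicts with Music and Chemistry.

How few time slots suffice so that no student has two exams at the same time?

Algebra, Biology, Music are mutually in conflict, so at least 3 time slots are needed.
A valid assignment using 3 time slots: Geology=1, Physics=3, Algebra=3, Biology=1, Music=2, Chemistry=2. Each listed conflict is separated.

3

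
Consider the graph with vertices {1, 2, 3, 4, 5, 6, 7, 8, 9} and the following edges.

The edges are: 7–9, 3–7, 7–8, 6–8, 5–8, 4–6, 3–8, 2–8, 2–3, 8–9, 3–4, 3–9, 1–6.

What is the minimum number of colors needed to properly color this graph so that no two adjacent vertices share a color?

3, 7, 8, 9 are pairwise adjacent (a clique of size 4), so at least 4 colors are needed.
4 colors suffice: color red → {1, 4, 8}; color blue → {3, 5, 6}; color green → {2, 9}; color yellow → {7}. Every edge joins two different colors.

4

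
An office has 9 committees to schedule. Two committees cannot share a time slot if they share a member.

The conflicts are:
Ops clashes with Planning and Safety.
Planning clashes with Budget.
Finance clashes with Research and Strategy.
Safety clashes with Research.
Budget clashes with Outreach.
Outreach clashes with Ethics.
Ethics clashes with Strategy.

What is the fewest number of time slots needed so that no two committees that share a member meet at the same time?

The cycle Research-Safety-Ops-Planning-Budget-Outreach-Ethics-Strategy-Finance-Research has odd length 9, so it cannot be 2-colored; at least 3 time slots are needed.
A valid assignment using 3 time slots: Ops=1, Planning=2, Finance=2, Safety=2, Budget=1, Outreach=2, Ethics=1, Research=1, Strategy=3. No two conflicting committees share a time slot.

3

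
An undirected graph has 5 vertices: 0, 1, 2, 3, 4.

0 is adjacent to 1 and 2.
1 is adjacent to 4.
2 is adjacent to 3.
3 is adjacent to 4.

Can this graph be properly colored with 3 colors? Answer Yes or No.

The chromatic number is 3. The cycle 4-1-0-2-3-4 has odd length 5, so it cannot be 2-colored; at least 3 colors are needed.
3 colors suffice: color a → {0, 3}; color b → {1, 2}; color c → {4}.
That is already a proper 3-coloring.

Yes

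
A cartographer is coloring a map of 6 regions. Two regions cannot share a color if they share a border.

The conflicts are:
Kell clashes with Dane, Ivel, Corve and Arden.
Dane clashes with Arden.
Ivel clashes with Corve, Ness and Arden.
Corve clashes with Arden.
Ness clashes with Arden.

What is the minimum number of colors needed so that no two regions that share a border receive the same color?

Kell, Ivel, Corve, Arden all conflict with each other, so at least 4 colors are needed.
4 colors suffice: color 1 → {Arden}; color 2 → {Kell, Ness}; color 3 → {Dane, Ivel}; color 4 → {Corve}. Every pair that conflicts lands in different colors.

4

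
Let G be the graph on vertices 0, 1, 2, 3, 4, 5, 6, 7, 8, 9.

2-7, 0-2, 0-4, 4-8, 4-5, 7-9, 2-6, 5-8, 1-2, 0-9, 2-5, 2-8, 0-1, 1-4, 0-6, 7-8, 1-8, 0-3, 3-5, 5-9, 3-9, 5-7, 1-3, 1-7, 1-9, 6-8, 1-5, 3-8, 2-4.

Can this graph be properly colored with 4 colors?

1, 2, 5, 7, 8 form a clique, so at least 5 colors are needed.
So 4 colors are not enough.

No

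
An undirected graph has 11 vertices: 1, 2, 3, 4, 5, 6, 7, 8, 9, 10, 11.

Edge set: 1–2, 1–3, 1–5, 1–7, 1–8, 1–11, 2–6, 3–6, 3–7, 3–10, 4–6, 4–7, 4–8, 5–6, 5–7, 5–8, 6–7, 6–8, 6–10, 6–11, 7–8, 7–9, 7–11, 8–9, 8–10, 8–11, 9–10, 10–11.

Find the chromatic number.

4

6, 8, 10, 11 are mutually adjacent (a clique of size 4), so at least 4 colors are needed.
4 colors suffice: color red → {1, 6, 9}; color blue → {2, 7, 10}; color green → {3, 8}; color yellow → {4, 5, 11}. Each edge has distinct colors on its endpoints.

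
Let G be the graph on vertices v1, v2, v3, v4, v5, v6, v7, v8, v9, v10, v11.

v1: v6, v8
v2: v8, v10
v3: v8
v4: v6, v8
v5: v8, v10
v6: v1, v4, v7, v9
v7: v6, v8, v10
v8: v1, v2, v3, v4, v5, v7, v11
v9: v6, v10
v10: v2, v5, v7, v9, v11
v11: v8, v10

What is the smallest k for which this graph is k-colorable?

v9 and v10 are adjacent, so at least 2 colors are needed.
2 colors suffice: v1=B, v2=B, v3=B, v4=B, v5=B, v6=R, v7=B, v8=R, v9=B, v10=R, v11=B. Every edge joins two different colors.

2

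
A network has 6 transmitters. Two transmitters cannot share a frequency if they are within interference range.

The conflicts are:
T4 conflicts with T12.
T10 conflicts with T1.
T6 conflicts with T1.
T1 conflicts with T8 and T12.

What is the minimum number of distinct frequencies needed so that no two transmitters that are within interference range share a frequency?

T1 and T12 conflict, so at least 2 frequencies are needed.
2 frequencies suffice: frequency 1 → {T4, T1}; frequency 2 → {T10, T6, T8, T12}. No two conflicting transmitters share a frequency.

2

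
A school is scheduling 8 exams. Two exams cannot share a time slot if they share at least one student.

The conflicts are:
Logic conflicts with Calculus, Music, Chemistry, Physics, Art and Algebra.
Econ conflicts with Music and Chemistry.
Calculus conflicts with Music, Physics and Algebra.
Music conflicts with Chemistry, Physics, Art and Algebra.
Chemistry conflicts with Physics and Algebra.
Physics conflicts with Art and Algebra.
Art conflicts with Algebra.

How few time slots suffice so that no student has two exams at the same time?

5

Logic, Music, Chemistry, Physics, Algebra all conflict with each other, so at least 5 time slots are needed.
5 time slots suffice: time slot 1 → {Music}; time slot 2 → {Logic, Econ}; time slot 3 → {Algebra}; time slot 4 → {Physics}; time slot 5 → {Calculus, Chemistry, Art}. Every pair that conflicts lands in different time slots.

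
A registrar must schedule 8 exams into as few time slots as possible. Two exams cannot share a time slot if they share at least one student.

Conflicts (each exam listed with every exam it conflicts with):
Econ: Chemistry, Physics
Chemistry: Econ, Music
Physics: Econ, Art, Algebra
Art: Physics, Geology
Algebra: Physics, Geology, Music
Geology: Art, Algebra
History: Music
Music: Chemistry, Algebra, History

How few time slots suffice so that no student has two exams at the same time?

3

The cycle Econ-Chemistry-Music-Algebra-Physics-Econ has odd length 5, so it cannot be 2-colored; at least 3 time slots are needed.
3 time slots suffice: time slot 1 → {Physics, Geology, Music}; time slot 2 → {Chemistry, Art, Algebra, History}; time slot 3 → {Econ}. Each listed conflict is separated.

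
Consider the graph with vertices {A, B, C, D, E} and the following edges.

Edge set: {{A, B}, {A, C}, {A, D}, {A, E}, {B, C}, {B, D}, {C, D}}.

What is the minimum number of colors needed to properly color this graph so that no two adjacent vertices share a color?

4

A, B, C, D are mutually adjacent (a clique of size 4), so at least 4 colors are needed.
4 colors suffice: A=red, B=yellow, C=blue, D=green, E=blue. No two adjacent vertices share a color.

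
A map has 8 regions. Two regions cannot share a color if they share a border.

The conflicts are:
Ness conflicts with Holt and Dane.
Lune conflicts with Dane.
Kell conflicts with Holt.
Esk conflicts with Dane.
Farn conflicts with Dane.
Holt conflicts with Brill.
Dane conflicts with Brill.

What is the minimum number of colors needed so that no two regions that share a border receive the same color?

2

Dane and Brill conflict, so at least 2 colors are needed.
2 colors suffice: Ness=2, Lune=2, Kell=2, Esk=2, Farn=2, Holt=1, Dane=1, Brill=2. Every pair that conflicts lands in different colors.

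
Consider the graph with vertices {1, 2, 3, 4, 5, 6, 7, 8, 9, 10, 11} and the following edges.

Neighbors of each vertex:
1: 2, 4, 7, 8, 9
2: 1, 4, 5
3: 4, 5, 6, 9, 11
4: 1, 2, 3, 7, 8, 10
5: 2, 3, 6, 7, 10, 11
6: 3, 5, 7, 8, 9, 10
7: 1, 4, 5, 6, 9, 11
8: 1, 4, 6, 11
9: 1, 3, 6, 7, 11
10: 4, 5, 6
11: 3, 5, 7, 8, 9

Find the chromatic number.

3

5, 6, 10 form a triangle, so at least 3 colors are needed.
3 colors suffice: 1=green, 2=blue, 3=blue, 4=red, 5=red, 6=green, 7=blue, 8=blue, 9=red, 10=blue, 11=green. No two adjacent vertices share a color.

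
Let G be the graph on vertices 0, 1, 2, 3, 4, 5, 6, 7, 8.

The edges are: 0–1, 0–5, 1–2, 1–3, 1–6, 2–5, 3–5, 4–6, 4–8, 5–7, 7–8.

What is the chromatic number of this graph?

The cycle 1-6-4-8-7-5-2-1 has odd length 7, so it cannot be 2-colored; at least 3 colors are needed.
3 colors suffice: color red → {1, 5, 8}; color blue → {0, 2, 3, 4, 7}; color green → {6}. Each edge has distinct colors on its endpoints.

3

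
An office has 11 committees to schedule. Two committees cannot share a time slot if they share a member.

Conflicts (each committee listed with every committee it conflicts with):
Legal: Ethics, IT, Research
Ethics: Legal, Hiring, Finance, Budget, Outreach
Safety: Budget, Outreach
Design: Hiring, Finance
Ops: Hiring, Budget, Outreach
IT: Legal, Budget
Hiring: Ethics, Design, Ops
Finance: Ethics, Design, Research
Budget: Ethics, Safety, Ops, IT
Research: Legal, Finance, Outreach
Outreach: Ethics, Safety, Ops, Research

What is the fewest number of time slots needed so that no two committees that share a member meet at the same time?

IT and Budget conflict, so at least 2 time slots are needed.
2 time slots suffice: time slot 1 → {Ethics, Safety, Design, Ops, IT, Research}; time slot 2 → {Legal, Hiring, Finance, Budget, Outreach}. No two conflicting committees share a time slot.

2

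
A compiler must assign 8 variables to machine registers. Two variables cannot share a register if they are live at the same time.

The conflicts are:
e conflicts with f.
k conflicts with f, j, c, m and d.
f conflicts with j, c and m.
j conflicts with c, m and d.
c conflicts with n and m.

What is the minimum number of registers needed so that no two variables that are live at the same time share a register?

5

k, f, j, c, m are mutually in conflict, so at least 5 registers are needed.
A valid assignment using 5 registers: e=2, k=4, f=1, j=3, c=2, n=1, m=5, d=1. No two conflicting variables share a register.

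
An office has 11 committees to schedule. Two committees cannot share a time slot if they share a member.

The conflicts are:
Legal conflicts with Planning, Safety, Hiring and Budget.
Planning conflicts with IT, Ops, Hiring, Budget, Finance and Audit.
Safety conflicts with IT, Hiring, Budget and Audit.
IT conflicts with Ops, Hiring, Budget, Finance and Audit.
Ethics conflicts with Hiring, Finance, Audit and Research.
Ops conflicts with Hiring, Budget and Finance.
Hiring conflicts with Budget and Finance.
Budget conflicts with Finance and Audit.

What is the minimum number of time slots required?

Planning, IT, Ops, Hiring, Budget, Finance are mutually in conflict, so at least 6 time slots are needed.
6 time slots suffice: time slot 1 → {Hiring, Audit, Research}; time slot 2 → {Ethics, Budget}; time slot 3 → {Legal, IT}; time slot 4 → {Planning, Safety}; time slot 5 → {Finance}; time slot 6 → {Ops}. Every pair that conflicts lands in different time slots.

6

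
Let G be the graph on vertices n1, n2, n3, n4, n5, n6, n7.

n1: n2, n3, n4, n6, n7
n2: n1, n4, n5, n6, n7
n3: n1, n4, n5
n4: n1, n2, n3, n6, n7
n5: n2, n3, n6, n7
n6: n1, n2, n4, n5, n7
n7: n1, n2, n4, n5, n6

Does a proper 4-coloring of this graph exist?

n1, n2, n4, n6, n7 are mutually adjacent (a clique of size 5), so at least 5 colors are needed.
So 4 colors are not enough.

No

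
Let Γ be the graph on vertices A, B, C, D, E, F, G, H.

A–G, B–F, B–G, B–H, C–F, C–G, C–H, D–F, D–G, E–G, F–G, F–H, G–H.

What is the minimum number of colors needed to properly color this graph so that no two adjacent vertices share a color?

B, F, G, H are mutually adjacent (a clique of size 4), so at least 4 colors are needed.
A valid assignment using 4 colors: A=blue, B=yellow, C=yellow, D=green, E=blue, F=blue, G=red, H=green. Every edge joins two different colors.

4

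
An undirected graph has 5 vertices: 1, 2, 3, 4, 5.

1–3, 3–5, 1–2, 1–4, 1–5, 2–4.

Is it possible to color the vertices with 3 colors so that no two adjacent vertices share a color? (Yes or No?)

Yes

The chromatic number is 3. 1, 2, 4 are pairwise adjacent, so at least 3 colors are needed.
3 colors suffice: 1=red, 2=blue, 3=green, 4=green, 5=blue.
That is already a proper 3-coloring.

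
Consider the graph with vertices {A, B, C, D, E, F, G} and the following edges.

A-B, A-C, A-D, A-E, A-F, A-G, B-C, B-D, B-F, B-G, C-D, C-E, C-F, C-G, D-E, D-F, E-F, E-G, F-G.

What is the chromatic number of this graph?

A, B, C, D, F are mutually adjacent (a clique of size 5), so at least 5 colors are needed.
A valid assignment using 5 colors: A=blue, B=yellow, C=red, D=purple, E=yellow, F=green, G=purple. Each edge has distinct colors on its endpoints.

5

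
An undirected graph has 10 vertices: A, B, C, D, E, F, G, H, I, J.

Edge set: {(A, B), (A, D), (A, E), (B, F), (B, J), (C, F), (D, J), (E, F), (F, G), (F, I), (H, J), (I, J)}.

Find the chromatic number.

D and J are adjacent, so at least 2 colors are needed.
2 colors suffice: color 1 → {A, F, J}; color 2 → {B, C, D, E, G, H, I}. Every edge joins two different colors.

2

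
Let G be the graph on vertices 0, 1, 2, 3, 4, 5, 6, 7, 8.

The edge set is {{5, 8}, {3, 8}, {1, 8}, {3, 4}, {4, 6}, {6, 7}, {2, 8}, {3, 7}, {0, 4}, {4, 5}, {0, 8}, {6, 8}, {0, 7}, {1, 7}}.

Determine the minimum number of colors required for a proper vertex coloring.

6 and 8 are adjacent, so at least 2 colors are needed.
A valid assignment using 2 colors: 0=b, 1=b, 2=b, 3=b, 4=a, 5=b, 6=b, 7=a, 8=a. Every edge joins two different colors.

2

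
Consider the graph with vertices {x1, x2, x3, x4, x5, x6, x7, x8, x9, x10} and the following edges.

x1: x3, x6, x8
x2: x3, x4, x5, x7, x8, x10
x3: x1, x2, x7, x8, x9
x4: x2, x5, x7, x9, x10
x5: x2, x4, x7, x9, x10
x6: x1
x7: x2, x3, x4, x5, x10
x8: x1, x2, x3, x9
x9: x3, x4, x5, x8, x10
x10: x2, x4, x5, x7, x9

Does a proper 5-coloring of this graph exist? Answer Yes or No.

The chromatic number is 5. x2, x4, x5, x7, x10 form a clique, so at least 5 colors are needed.
5 colors suffice: x1=R, x2=R, x3=B, x4=Y, x5=B, x6=B, x7=G, x8=G, x9=R, x10=P.
That is already a proper 5-coloring.

Yes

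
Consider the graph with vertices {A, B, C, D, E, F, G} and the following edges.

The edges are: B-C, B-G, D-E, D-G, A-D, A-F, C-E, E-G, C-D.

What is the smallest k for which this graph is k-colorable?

3

D, E, G are mutually adjacent, so at least 3 colors are needed.
One proper 3-coloring: A=2, B=1, C=2, D=1, E=3, F=1, G=2. Each edge has distinct colors on its endpoints.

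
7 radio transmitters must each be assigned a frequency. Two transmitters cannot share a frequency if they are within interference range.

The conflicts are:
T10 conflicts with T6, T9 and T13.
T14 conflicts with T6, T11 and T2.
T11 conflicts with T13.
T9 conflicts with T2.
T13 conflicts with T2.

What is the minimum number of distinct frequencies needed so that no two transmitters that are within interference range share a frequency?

3

The cycle T6-T10-T9-T2-T14-T6 has odd length 5, so it cannot be 2-colored; at least 3 frequencies are needed.
3 frequencies suffice: frequency 1 → {T10, T14}; frequency 2 → {T6, T11, T2}; frequency 3 → {T9, T13}. Each listed conflict is separated.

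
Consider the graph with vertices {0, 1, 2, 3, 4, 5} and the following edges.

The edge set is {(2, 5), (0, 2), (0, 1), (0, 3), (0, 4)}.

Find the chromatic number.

0 and 2 are adjacent, so at least 2 colors are needed.
2 colors suffice: color a → {0, 5}; color b → {1, 2, 3, 4}. No two adjacent vertices share a color.

2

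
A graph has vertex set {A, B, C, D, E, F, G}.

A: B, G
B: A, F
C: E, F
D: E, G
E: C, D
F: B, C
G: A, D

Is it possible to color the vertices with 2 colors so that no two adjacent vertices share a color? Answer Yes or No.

No

The cycle G-D-E-C-F-B-A-G has odd length 7, so it cannot be 2-colored; at least 3 colors are needed.
So 2 colors are not enough.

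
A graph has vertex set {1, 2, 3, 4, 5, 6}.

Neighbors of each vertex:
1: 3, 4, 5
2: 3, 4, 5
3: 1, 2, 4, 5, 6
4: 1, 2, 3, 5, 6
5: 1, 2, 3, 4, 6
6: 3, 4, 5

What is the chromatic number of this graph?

4

1, 3, 4, 5 form a clique, so at least 4 colors are needed.
4 colors suffice: color red → {3}; color blue → {4}; color green → {5}; color yellow → {1, 2, 6}. Every edge joins two different colors.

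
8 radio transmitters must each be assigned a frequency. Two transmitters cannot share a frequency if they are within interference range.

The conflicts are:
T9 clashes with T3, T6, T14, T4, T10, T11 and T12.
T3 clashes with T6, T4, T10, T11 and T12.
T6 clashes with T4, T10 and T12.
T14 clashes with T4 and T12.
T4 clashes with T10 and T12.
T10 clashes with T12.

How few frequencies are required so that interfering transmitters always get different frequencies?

6

T9, T3, T6, T4, T10, T12 all conflict with each other, so at least 6 frequencies are needed.
6 frequencies suffice: frequency 1 → {T9}; frequency 2 → {T3, T14}; frequency 3 → {T4, T11}; frequency 4 → {T12}; frequency 5 → {T10}; frequency 6 → {T6}. Each listed conflict is separated.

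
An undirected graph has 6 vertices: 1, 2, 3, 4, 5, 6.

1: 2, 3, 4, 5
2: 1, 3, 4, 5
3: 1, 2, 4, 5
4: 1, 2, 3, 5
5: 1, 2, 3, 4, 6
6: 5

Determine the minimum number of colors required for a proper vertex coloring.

5

1, 2, 3, 4, 5 form a clique, so at least 5 colors are needed.
5 colors suffice: color red → {5}; color blue → {2, 6}; color green → {4}; color yellow → {1}; color purple → {3}. No two adjacent vertices share a color.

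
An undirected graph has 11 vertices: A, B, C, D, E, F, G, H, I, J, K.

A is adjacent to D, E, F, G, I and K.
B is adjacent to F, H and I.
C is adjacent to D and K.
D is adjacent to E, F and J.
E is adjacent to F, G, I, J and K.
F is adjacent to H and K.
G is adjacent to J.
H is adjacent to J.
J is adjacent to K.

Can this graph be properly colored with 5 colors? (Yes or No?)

The chromatic number is 4. A, D, E, F are mutually adjacent (a clique of size 4), so at least 4 colors are needed.
4 colors suffice: color 1 → {B, C, E}; color 2 → {A, J}; color 3 → {F, G, I}; color 4 → {D, H, K}.
Since 5 ≥ 4, a proper 5-coloring certainly exists.

Yes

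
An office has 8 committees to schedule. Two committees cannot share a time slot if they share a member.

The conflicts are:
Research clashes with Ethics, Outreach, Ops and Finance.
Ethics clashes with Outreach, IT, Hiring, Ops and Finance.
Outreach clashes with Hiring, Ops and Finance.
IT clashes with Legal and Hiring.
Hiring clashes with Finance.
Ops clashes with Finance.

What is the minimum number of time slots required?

5

Research, Ethics, Outreach, Ops, Finance all conflict with each other, so at least 5 time slots are needed.
A valid assignment using 5 time slots: Research=5, Ethics=1, Outreach=3, IT=2, Legal=1, Hiring=4, Ops=4, Finance=2. Every pair that conflicts lands in different time slots.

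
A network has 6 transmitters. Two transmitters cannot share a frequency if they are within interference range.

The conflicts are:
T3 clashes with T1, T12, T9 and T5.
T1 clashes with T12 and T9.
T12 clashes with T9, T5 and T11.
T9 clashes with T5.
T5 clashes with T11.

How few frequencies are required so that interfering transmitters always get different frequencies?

4

T3, T1, T12, T9 are mutually in conflict, so at least 4 frequencies are needed.
A valid assignment using 4 frequencies: T3=3, T1=2, T12=1, T9=4, T5=2, T11=3. No two conflicting transmitters share a frequency.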